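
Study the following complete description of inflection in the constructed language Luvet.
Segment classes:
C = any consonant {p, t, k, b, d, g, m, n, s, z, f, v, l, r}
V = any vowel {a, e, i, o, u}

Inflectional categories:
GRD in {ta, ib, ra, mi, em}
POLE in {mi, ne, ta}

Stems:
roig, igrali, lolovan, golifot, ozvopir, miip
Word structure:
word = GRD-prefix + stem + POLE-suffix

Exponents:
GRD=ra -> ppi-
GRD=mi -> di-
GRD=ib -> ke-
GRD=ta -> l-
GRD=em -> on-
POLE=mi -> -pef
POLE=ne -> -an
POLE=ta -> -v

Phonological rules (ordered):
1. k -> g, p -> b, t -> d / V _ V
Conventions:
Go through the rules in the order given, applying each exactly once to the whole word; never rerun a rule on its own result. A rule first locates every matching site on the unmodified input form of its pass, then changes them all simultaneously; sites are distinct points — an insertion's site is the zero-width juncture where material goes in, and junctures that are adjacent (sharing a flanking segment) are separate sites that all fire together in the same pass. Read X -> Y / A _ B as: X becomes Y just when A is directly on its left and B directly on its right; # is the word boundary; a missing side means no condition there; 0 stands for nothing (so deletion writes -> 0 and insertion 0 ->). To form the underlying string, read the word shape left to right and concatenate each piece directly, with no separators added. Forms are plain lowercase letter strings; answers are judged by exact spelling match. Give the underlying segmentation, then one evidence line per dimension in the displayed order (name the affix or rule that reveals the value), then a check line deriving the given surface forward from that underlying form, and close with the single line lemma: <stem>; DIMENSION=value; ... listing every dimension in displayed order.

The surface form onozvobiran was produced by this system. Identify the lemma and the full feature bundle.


underlying: on-ozvopir-an
GRD=em - signalled by the affix on-
POLE=ne - signalled by the affix -an
check: onozvopiran -> onozvobiran
lemma: ozvopir; GRD=em; POLE=ne


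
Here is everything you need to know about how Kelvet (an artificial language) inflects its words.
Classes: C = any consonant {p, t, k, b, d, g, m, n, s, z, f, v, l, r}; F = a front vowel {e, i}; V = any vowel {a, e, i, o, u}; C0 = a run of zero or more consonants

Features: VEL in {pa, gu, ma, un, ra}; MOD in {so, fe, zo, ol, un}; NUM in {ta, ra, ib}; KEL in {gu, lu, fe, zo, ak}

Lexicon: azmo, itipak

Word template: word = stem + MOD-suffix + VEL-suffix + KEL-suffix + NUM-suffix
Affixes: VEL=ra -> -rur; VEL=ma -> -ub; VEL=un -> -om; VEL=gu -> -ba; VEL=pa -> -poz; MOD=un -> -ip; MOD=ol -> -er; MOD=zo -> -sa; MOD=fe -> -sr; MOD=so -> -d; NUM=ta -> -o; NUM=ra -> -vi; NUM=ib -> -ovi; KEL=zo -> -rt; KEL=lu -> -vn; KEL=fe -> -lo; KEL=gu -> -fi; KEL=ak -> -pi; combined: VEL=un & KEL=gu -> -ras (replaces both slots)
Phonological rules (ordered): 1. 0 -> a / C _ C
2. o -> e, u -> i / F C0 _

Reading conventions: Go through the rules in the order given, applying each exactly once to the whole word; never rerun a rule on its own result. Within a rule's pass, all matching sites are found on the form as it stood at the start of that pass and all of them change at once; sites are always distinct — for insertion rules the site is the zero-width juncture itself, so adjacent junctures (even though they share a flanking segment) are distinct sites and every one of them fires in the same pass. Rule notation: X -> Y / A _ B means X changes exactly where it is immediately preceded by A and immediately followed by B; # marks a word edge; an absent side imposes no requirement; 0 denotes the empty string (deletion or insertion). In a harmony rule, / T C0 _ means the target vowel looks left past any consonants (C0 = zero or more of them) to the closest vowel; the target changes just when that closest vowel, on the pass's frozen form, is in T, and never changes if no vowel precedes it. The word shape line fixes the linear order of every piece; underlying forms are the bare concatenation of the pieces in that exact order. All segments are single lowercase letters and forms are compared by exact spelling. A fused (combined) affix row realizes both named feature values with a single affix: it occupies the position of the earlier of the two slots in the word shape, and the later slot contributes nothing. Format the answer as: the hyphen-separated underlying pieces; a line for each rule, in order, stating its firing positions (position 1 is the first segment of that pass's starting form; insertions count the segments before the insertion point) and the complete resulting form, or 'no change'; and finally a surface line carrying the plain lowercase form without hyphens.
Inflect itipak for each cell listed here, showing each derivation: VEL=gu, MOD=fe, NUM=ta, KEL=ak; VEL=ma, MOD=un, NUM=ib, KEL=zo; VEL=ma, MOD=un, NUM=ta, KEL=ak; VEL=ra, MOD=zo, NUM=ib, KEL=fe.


cell VEL=gu, MOD=fe, NUM=ta, KEL=ak:
underlying: itipak-sr-ba-pi-o
1. 0 -> a / C _ C: inserts after position(s) 6, 7, 8: itipakasarabapio
2. o -> e, u -> i / F C0 _: fires at position(s) 16: itipakasarabapie
surface: itipakasarabapie

cell VEL=ma, MOD=un, NUM=ib, KEL=zo:
underlying: itipak-ip-ub-rt-ovi
1. 0 -> a / C _ C: inserts after position(s) 10, 11: itipakipubaratovi
2. o -> e, u -> i / F C0 _: fires at position(s) 9: itipakipibaratovi
surface: itipakipibaratovi

cell VEL=ma, MOD=un, NUM=ta, KEL=ak:
underlying: itipak-ip-ub-pi-o
1. 0 -> a / C _ C: inserts after position(s) 10: itipakipubapio
2. o -> e, u -> i / F C0 _: fires at position(s) 9, 14: itipakipibapie
surface: itipakipibapie

cell VEL=ra, MOD=zo, NUM=ib, KEL=fe:
underlying: itipak-sa-rur-lo-ovi
1. 0 -> a / C _ C: inserts after position(s) 6, 11: itipakasaruraloovi
2. o -> e, u -> i / F C0 _: no change
surface: itipakasaruraloovi


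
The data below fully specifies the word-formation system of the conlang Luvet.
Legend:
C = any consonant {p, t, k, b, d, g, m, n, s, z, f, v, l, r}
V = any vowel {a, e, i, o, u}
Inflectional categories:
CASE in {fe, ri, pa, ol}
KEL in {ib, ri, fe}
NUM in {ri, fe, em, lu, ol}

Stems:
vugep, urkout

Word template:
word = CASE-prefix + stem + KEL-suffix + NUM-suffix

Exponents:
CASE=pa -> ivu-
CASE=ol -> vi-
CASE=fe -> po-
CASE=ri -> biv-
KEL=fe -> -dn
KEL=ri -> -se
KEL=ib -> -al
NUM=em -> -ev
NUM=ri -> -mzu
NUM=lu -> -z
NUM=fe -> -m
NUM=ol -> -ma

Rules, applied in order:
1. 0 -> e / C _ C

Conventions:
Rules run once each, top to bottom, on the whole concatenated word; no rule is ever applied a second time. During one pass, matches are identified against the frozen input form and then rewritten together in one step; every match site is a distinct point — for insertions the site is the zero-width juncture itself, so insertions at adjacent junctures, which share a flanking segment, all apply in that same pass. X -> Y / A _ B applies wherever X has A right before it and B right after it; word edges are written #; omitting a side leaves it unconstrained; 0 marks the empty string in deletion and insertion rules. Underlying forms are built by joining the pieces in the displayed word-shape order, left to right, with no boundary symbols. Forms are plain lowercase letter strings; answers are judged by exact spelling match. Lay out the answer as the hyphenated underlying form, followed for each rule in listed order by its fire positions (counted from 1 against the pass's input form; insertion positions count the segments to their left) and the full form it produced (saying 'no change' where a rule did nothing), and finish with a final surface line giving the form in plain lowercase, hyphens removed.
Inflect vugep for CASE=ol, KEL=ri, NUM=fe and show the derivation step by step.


underlying: vi-vugep-se-m
1. 0 -> e / C _ C: inserts after position(s) 7: vivugepesem
surface: vivugepesem


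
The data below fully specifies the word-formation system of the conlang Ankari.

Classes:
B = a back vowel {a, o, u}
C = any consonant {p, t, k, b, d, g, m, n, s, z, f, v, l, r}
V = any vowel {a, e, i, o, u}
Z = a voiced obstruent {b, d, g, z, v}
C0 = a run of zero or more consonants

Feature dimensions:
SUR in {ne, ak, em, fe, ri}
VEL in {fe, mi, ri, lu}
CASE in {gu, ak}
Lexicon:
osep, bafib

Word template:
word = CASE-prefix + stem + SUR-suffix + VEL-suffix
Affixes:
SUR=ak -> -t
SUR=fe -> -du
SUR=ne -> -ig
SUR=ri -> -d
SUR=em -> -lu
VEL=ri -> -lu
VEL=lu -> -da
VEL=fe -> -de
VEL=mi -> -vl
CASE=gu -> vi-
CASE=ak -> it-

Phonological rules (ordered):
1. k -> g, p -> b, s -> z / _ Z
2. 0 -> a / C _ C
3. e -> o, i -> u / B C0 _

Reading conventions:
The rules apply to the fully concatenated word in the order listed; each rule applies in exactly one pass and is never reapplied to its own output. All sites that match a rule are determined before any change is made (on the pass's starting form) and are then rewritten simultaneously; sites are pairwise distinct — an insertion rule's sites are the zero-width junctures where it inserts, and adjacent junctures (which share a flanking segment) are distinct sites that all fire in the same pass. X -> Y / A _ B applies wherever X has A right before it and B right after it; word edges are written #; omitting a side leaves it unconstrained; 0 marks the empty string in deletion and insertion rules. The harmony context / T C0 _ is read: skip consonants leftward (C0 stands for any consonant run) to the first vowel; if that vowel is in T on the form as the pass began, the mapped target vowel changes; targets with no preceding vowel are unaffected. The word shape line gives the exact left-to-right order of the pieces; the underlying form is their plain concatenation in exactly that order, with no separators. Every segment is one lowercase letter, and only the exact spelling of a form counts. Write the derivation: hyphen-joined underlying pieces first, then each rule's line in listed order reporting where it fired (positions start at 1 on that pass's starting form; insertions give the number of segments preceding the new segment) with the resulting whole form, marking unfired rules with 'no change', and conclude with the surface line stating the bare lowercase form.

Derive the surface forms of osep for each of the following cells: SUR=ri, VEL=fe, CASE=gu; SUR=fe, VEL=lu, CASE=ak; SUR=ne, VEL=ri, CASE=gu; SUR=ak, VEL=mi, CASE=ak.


cell SUR=ri, VEL=fe, CASE=gu:
underlying: vi-osep-d-de
1. k -> g, p -> b, s -> z / _ Z: fires at position(s) 6: viosebdde
2. 0 -> a / C _ C: inserts after position(s) 6, 7: viosebadade
3. e -> o, i -> u / B C0 _: fires at position(s) 5, 11: viosobadado
surface: viosobadado

cell SUR=fe, VEL=lu, CASE=ak:
underlying: it-osep-du-da
1. k -> g, p -> b, s -> z / _ Z: fires at position(s) 6: itosebduda
2. 0 -> a / C _ C: inserts after position(s) 6: itosebaduda
3. e -> o, i -> u / B C0 _: fires at position(s) 5: itosobaduda
surface: itosobaduda

cell SUR=ne, VEL=ri, CASE=gu:
underlying: vi-osep-ig-lu
1. k -> g, p -> b, s -> z / _ Z: no change
2. 0 -> a / C _ C: inserts after position(s) 8: viosepigalu
3. e -> o, i -> u / B C0 _: fires at position(s) 5: viosopigalu
surface: viosopigalu

cell SUR=ak, VEL=mi, CASE=ak:
underlying: it-osep-t-vl
1. k -> g, p -> b, s -> z / _ Z: no change
2. 0 -> a / C _ C: inserts after position(s) 6, 7, 8: itosepataval
3. e -> o, i -> u / B C0 _: fires at position(s) 5: itosopataval
surface: itosopataval


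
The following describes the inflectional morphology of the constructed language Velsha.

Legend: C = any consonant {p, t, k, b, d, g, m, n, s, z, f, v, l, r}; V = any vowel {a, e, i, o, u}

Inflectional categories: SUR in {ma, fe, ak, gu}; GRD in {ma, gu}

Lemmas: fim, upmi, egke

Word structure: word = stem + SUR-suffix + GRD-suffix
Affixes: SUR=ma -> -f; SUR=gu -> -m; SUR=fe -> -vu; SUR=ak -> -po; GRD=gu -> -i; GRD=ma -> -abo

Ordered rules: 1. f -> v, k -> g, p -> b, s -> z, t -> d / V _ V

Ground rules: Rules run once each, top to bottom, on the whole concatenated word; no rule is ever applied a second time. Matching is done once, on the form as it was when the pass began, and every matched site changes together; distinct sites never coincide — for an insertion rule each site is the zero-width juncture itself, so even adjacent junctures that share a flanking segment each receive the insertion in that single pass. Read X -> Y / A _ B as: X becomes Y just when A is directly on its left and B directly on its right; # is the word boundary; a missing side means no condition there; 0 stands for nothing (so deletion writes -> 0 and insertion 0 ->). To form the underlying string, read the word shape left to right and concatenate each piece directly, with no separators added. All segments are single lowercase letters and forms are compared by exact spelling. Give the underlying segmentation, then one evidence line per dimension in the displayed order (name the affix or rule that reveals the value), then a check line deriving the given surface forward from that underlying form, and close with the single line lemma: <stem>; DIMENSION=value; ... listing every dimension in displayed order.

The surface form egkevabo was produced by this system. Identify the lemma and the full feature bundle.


underlying: egke-f-abo
SUR=ma - signalled by the affix -f
GRD=ma - signalled by the affix -abo
check: egkefabo -> egkevabo
lemma: egke; SUR=ma; GRD=ma


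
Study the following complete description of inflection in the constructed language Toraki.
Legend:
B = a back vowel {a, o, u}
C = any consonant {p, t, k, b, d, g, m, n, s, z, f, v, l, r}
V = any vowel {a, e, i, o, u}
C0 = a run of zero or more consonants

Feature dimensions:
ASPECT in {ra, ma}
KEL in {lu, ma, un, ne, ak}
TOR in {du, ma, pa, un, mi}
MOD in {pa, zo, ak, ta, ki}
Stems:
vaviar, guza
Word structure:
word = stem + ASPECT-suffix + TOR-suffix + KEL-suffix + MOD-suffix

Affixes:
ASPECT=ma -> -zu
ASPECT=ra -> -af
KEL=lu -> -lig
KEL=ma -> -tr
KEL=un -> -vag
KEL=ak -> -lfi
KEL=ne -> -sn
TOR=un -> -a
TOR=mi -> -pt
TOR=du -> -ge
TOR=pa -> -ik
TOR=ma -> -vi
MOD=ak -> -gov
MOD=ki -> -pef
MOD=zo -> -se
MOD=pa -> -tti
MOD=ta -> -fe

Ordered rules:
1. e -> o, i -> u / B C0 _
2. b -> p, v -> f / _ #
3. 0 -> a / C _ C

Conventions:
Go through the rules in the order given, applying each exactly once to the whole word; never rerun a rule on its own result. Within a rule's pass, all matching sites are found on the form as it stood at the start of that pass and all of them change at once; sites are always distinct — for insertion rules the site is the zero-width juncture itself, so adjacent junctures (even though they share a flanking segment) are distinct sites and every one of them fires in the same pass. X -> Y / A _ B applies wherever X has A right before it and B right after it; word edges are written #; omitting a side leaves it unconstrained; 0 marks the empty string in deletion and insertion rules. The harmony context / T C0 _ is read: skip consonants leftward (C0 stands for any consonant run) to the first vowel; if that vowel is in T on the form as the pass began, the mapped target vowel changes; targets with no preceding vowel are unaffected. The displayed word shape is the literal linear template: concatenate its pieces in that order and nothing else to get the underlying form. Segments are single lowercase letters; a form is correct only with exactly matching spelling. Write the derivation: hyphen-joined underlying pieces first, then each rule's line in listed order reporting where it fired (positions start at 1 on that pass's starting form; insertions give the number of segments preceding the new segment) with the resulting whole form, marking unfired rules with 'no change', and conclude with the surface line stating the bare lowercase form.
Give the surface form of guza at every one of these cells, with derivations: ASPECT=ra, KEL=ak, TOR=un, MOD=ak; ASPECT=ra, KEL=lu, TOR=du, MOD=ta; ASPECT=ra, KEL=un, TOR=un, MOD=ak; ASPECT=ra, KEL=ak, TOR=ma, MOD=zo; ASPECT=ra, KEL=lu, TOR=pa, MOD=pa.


cell ASPECT=ra, KEL=ak, TOR=un, MOD=ak:
underlying: guza-af-a-lfi-gov
1. e -> o, i -> u / B C0 _: fires at position(s) 10: guzaafalfugov
2. b -> p, v -> f / _ #: fires at position(s) 13: guzaafalfugof
3. 0 -> a / C _ C: inserts after position(s) 8: guzaafalafugof
surface: guzaafalafugof

cell ASPECT=ra, KEL=lu, TOR=du, MOD=ta:
underlying: guza-af-ge-lig-fe
1. e -> o, i -> u / B C0 _: fires at position(s) 8: guzaafgoligfe
2. b -> p, v -> f / _ #: no change
3. 0 -> a / C _ C: inserts after position(s) 6, 11: guzaafagoligafe
surface: guzaafagoligafe

cell ASPECT=ra, KEL=un, TOR=un, MOD=ak:
underlying: guza-af-a-vag-gov
1. e -> o, i -> u / B C0 _: no change
2. b -> p, v -> f / _ #: fires at position(s) 13: guzaafavaggof
3. 0 -> a / C _ C: inserts after position(s) 10: guzaafavagagof
surface: guzaafavagagof

cell ASPECT=ra, KEL=ak, TOR=ma, MOD=zo:
underlying: guza-af-vi-lfi-se
1. e -> o, i -> u / B C0 _: fires at position(s) 8: guzaafvulfise
2. b -> p, v -> f / _ #: no change
3. 0 -> a / C _ C: inserts after position(s) 6, 9: guzaafavulafise
surface: guzaafavulafise

cell ASPECT=ra, KEL=lu, TOR=pa, MOD=pa:
underlying: guza-af-ik-lig-tti
1. e -> o, i -> u / B C0 _: fires at position(s) 7: guzaafukligtti
2. b -> p, v -> f / _ #: no change
3. 0 -> a / C _ C: inserts after position(s) 8, 11, 12: guzaafukaligatati
surface: guzaafukaligatati


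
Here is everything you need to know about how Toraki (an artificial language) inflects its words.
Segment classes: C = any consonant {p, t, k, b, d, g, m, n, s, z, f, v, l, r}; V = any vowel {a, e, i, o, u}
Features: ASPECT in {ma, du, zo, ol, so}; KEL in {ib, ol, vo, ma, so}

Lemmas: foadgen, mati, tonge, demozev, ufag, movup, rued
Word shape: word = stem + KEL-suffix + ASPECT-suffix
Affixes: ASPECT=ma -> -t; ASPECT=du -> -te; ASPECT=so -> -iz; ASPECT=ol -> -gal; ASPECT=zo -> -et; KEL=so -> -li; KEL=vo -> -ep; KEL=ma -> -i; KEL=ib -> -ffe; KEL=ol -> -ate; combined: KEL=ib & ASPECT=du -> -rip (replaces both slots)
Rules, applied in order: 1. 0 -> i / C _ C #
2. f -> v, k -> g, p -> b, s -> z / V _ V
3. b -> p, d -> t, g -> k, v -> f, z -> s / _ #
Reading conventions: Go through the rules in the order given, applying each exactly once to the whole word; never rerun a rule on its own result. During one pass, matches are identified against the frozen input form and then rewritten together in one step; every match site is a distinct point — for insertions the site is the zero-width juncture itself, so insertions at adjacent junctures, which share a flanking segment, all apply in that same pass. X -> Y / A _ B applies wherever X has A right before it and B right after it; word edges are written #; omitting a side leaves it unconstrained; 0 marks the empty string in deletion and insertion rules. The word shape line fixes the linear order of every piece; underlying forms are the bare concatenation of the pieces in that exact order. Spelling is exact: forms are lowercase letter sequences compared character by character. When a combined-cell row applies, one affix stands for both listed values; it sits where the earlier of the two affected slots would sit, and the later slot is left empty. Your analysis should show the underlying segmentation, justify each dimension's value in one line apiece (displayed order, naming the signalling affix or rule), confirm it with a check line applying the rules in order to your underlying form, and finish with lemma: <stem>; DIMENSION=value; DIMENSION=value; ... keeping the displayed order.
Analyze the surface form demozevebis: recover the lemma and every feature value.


underlying: demozev-ep-iz
ASPECT=so - signalled by the affix -iz
KEL=vo - signalled by the affix -ep
check: demozevepiz -> demozevepiz -> demozevebiz -> demozevebis
lemma: demozev; ASPECT=so; KEL=vo


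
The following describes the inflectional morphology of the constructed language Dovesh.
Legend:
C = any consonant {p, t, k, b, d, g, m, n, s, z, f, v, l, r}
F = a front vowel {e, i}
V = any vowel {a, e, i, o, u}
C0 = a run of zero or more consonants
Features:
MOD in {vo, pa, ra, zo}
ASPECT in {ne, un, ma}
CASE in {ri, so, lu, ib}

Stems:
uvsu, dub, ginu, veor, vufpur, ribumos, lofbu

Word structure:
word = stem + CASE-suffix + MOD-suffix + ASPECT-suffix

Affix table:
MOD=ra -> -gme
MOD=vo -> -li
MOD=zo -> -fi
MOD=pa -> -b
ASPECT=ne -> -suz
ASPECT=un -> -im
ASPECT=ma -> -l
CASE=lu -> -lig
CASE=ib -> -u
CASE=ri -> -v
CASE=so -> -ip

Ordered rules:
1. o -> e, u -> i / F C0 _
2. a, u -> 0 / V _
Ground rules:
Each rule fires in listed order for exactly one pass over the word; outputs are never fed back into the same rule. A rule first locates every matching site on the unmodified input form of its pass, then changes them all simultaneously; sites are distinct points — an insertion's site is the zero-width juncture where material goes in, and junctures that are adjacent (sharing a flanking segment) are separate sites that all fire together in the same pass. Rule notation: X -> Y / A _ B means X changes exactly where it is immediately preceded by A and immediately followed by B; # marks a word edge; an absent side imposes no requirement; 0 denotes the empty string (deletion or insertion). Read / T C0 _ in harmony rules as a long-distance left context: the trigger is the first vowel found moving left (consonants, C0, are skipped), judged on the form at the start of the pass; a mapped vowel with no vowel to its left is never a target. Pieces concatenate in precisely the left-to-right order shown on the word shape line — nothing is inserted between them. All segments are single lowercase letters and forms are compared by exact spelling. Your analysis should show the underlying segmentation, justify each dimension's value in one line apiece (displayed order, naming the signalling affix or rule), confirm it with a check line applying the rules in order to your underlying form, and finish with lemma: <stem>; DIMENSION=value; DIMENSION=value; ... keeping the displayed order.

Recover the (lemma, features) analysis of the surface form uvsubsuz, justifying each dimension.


underlying: uvsu-u-b-suz
MOD=pa - signalled by the affix -b
ASPECT=ne - signalled by the affix -suz
CASE=ib - signalled by the affix -u
check: uvsuubsuz -> uvsuubsuz -> uvsubsuz
lemma: uvsu; MOD=pa; ASPECT=ne; CASE=ib


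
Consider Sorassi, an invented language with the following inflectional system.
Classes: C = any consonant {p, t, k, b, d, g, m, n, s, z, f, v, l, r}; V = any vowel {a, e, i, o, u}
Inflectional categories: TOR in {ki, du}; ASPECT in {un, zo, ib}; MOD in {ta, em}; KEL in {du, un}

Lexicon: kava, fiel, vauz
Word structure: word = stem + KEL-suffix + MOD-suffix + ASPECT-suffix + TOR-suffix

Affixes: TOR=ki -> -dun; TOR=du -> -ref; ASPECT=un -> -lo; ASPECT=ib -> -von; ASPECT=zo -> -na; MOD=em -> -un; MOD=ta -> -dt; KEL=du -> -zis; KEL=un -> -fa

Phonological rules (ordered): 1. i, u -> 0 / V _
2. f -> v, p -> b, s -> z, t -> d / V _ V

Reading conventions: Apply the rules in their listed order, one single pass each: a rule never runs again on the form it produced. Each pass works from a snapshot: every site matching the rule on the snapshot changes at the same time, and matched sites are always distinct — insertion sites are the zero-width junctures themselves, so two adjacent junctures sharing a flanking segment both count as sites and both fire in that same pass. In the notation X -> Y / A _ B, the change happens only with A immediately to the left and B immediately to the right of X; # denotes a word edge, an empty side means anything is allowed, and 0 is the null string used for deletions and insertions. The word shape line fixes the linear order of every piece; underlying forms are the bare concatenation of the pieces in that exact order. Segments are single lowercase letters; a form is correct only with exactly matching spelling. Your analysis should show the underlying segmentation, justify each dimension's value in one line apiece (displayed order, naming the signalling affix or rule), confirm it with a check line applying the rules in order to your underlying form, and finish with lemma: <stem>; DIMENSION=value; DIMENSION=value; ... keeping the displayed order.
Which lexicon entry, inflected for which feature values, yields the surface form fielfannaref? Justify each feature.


underlying: fiel-fa-un-na-ref
TOR=du - signalled by the affix -ref
ASPECT=zo - signalled by the affix -na
MOD=em - signalled by the affix -un
KEL=un - signalled by the affix -fa
check: fielfaunnaref -> fielfannaref -> fielfannaref
lemma: fiel; TOR=du; ASPECT=zo; MOD=em; KEL=un


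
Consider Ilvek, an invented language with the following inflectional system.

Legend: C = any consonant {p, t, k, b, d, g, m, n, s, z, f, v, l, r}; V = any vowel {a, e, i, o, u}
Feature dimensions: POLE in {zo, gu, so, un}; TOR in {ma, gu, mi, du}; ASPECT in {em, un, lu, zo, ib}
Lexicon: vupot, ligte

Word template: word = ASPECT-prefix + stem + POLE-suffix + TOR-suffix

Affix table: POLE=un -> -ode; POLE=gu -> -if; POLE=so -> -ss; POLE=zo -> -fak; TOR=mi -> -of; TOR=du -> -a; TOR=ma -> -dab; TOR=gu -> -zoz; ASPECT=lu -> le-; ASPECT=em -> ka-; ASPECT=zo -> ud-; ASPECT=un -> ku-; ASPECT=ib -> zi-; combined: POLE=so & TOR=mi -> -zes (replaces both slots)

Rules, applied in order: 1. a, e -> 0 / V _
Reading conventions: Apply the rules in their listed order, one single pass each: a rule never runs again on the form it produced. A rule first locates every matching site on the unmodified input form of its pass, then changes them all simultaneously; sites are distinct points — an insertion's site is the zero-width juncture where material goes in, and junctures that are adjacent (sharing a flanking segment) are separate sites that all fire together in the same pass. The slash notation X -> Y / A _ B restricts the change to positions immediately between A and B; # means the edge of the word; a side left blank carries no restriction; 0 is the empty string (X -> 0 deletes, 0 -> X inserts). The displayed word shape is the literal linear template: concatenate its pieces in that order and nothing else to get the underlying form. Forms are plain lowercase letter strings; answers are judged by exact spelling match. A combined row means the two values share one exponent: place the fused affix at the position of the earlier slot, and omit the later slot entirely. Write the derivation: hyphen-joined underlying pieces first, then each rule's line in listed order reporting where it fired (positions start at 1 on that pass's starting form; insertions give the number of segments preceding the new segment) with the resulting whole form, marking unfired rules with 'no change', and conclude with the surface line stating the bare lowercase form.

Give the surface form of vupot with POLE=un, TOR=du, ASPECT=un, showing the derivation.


underlying: ku-vupot-ode-a
1. a, e -> 0 / V _: fires at position(s) 11: kuvupotode
surface: kuvupotode


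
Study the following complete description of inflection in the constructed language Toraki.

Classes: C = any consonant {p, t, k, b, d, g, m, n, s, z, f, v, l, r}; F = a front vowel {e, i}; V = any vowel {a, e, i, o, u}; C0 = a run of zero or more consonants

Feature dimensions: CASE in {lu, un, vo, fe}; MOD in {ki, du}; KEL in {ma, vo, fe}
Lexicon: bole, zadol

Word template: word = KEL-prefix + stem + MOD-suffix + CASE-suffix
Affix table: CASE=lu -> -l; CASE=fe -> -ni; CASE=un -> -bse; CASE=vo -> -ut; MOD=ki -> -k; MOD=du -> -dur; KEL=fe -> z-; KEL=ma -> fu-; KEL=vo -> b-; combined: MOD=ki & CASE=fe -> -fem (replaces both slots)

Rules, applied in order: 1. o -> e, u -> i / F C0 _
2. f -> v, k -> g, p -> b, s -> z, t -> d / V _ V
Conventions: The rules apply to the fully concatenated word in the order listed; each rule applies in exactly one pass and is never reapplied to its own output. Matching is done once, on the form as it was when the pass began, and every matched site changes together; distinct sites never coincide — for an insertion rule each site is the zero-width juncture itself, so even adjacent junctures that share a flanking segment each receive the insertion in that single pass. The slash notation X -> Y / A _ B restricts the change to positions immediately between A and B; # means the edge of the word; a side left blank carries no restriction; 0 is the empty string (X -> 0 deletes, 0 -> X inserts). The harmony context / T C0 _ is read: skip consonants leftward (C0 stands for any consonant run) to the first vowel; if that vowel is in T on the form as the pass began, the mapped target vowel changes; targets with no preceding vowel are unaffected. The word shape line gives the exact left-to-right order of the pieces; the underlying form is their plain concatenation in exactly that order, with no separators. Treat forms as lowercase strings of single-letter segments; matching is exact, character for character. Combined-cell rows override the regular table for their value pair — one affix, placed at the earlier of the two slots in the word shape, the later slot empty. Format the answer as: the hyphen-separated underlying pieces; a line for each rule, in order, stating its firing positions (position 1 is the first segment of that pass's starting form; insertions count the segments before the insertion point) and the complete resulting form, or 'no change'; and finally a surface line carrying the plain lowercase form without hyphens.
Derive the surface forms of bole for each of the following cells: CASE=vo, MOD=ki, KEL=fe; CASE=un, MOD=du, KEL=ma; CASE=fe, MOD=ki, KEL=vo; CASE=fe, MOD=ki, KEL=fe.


cell CASE=vo, MOD=ki, KEL=fe:
underlying: z-bole-k-ut
1. o -> e, u -> i / F C0 _: fires at position(s) 7: zbolekit
2. f -> v, k -> g, p -> b, s -> z, t -> d / V _ V: fires at position(s) 6: zbolegit
surface: zbolegit

cell CASE=un, MOD=du, KEL=ma:
underlying: fu-bole-dur-bse
1. o -> e, u -> i / F C0 _: fires at position(s) 8: fuboledirbse
2. f -> v, k -> g, p -> b, s -> z, t -> d / V _ V: no change
surface: fuboledirbse

cell CASE=fe, MOD=ki, KEL=vo:
underlying: b-bole-fem
1. o -> e, u -> i / F C0 _: no change
2. f -> v, k -> g, p -> b, s -> z, t -> d / V _ V: fires at position(s) 6: bbolevem
surface: bbolevem

cell CASE=fe, MOD=ki, KEL=fe:
underlying: z-bole-fem
1. o -> e, u -> i / F C0 _: no change
2. f -> v, k -> g, p -> b, s -> z, t -> d / V _ V: fires at position(s) 6: zbolevem
surface: zbolevem


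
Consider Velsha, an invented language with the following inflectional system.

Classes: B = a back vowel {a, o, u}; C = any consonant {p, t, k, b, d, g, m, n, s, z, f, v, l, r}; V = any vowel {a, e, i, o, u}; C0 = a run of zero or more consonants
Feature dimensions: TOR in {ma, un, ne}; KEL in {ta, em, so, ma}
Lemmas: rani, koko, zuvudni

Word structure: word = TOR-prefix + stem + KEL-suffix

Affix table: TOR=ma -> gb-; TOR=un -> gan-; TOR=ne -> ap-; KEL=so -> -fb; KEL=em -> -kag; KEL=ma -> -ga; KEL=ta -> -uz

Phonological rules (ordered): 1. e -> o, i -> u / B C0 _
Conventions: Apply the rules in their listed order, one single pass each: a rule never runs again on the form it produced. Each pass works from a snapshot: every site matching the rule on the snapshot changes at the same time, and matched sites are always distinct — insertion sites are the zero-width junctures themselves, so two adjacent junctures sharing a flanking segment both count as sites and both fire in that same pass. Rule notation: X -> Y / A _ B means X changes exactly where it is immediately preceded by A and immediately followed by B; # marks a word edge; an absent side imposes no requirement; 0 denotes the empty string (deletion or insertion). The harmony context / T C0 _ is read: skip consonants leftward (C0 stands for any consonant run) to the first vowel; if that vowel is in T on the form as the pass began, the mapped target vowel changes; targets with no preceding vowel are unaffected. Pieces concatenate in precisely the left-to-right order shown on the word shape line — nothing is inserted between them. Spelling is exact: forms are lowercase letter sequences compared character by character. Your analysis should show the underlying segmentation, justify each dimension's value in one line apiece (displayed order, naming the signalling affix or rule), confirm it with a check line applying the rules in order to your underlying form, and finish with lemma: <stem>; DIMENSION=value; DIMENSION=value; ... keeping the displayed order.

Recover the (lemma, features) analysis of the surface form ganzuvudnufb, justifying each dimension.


underlying: gan-zuvudni-fb
TOR=un - signalled by the affix gan-
KEL=so - signalled by the affix -fb
check: ganzuvudnifb -> ganzuvudnufb
lemma: zuvudni; TOR=un; KEL=so


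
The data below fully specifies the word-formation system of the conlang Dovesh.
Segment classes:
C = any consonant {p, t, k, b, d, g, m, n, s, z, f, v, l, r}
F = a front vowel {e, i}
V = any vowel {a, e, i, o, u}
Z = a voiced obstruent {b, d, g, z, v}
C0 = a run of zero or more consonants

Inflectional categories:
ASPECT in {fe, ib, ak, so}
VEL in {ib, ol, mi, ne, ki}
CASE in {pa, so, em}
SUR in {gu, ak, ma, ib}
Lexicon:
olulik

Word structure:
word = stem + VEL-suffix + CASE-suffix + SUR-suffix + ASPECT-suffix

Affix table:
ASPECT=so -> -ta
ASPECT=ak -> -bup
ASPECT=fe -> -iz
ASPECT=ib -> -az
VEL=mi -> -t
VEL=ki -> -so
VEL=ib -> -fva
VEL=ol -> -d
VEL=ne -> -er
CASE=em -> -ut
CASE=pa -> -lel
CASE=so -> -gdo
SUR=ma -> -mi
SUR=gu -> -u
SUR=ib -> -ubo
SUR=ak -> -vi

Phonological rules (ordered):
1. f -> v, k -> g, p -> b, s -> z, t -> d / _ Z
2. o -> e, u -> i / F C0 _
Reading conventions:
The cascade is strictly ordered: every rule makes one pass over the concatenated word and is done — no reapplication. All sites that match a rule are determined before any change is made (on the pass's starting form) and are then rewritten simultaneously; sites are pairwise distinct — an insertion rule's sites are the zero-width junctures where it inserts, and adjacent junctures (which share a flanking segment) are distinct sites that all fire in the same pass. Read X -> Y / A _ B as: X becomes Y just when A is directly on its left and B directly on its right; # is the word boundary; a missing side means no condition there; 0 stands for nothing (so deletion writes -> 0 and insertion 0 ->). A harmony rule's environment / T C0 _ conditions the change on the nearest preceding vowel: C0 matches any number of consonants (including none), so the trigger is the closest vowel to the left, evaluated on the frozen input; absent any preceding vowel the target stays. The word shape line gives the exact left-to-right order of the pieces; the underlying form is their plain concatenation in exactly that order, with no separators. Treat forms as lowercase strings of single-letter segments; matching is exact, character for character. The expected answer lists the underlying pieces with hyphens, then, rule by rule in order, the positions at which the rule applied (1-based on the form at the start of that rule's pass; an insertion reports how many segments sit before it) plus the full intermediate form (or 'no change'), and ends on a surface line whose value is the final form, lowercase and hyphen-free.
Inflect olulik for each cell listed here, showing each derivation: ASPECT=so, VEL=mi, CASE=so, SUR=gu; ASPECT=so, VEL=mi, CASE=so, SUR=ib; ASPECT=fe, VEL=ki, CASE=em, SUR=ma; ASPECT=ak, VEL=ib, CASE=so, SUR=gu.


cell ASPECT=so, VEL=mi, CASE=so, SUR=gu:
underlying: olulik-t-gdo-u-ta
1. f -> v, k -> g, p -> b, s -> z, t -> d / _ Z: fires at position(s) 7: olulikdgdouta
2. o -> e, u -> i / F C0 _: fires at position(s) 10: olulikdgdeuta
surface: olulikdgdeuta

cell ASPECT=so, VEL=mi, CASE=so, SUR=ib:
underlying: olulik-t-gdo-ubo-ta
1. f -> v, k -> g, p -> b, s -> z, t -> d / _ Z: fires at position(s) 7: olulikdgdoubota
2. o -> e, u -> i / F C0 _: fires at position(s) 10: olulikdgdeubota
surface: olulikdgdeubota

cell ASPECT=fe, VEL=ki, CASE=em, SUR=ma:
underlying: olulik-so-ut-mi-iz
1. f -> v, k -> g, p -> b, s -> z, t -> d / _ Z: no change
2. o -> e, u -> i / F C0 _: fires at position(s) 8: olulikseutmiiz
surface: olulikseutmiiz

cell ASPECT=ak, VEL=ib, CASE=so, SUR=gu:
underlying: olulik-fva-gdo-u-bup
1. f -> v, k -> g, p -> b, s -> z, t -> d / _ Z: fires at position(s) 7: olulikvvagdoubup
2. o -> e, u -> i / F C0 _: no change
surface: olulikvvagdoubup


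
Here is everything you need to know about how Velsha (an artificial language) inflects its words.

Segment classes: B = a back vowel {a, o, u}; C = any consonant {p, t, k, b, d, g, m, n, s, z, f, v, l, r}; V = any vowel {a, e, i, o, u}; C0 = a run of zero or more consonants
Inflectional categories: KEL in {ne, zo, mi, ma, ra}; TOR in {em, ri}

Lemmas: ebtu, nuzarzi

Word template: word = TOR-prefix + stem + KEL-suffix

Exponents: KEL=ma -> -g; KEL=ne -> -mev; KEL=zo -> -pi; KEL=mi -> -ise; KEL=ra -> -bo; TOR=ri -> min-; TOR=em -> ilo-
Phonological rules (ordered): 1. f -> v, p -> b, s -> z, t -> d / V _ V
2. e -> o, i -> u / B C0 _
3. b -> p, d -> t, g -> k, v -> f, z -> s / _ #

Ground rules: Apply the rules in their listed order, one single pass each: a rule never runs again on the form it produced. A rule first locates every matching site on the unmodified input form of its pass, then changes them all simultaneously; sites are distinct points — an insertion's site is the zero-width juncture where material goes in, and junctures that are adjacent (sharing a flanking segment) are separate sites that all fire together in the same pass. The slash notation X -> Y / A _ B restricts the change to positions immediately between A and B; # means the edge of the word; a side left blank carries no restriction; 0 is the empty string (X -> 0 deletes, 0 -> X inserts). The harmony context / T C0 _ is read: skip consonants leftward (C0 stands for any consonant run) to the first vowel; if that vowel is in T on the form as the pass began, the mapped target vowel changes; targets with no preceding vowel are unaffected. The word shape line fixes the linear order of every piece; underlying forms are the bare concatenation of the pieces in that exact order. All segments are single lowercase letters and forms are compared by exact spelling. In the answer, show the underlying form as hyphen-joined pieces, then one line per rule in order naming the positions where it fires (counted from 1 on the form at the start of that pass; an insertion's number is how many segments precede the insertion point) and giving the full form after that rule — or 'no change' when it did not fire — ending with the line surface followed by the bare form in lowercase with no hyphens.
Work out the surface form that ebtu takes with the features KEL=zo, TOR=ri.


underlying: min-ebtu-pi
1. f -> v, p -> b, s -> z, t -> d / V _ V: fires at position(s) 8: minebtubi
2. e -> o, i -> u / B C0 _: fires at position(s) 9: minebtubu
3. b -> p, d -> t, g -> k, v -> f, z -> s / _ #: no change
surface: minebtubu


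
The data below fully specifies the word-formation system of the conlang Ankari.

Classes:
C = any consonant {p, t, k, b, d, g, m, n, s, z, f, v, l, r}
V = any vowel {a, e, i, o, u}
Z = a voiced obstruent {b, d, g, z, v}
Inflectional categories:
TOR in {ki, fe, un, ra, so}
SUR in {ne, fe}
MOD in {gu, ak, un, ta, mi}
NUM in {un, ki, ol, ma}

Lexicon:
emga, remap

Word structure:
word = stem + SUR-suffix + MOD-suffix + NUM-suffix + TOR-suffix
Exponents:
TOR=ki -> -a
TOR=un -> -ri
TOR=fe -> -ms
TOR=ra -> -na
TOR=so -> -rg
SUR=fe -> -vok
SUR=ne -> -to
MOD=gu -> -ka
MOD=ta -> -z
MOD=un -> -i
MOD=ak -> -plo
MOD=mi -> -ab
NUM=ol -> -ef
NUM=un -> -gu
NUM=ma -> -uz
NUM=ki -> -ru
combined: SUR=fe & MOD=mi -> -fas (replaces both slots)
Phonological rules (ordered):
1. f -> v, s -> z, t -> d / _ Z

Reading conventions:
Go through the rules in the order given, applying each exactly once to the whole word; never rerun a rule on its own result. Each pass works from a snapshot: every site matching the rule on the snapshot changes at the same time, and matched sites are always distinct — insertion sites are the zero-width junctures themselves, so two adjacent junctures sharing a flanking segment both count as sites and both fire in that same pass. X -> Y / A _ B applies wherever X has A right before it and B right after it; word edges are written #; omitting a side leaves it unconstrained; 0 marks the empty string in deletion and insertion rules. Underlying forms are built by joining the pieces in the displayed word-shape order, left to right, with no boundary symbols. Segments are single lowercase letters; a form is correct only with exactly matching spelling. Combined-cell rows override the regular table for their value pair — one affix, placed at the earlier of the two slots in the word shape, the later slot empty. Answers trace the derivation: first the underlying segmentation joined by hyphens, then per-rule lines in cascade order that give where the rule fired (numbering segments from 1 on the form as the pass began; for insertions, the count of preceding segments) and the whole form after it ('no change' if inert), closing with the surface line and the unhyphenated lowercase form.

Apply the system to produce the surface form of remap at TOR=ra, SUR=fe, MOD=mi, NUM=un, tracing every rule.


underlying: remap-fas-gu-na
1. f -> v, s -> z, t -> d / _ Z: fires at position(s) 8: remapfazguna
surface: remapfazguna
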